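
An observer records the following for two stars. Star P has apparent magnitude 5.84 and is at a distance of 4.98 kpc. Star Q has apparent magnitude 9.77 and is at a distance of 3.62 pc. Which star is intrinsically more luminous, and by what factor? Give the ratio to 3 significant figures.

Star P: d = 4.98 kpc = 4980 pc
Star P: M = m − 5 log₁₀ d + 5 = 5.84 − 5·3.6972 + 5 = -7.646
Star Q: M = m − 5 log₁₀ d + 5 = 9.77 − 5·0.5587 + 5 = 11.976
ΔM = M_P − M_Q = -7.646 − (11.976) = -19.623; smaller M is more luminous → Star P.
L ratio = 10^(0.4 |ΔM|) = 10^7.849 = 7.064×10^7

Star P is more luminous, by a factor of 7.06×10^7.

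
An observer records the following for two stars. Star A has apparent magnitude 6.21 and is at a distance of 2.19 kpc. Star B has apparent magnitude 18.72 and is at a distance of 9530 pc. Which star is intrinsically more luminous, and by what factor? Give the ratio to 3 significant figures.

Star A is more luminous, by a factor of 5330.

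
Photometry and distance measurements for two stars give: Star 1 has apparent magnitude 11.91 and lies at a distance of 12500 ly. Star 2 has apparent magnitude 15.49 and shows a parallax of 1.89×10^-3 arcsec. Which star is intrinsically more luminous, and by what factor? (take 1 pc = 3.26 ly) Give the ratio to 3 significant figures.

Star 1 is more luminous, by a factor of 1420.

Star 1: d = 12500 ly / 3.26 = 3834 pc
Star 1: M = m − 5 log₁₀ d + 5 = 11.91 − 5·3.5837 + 5 = -1.008
Star 2: d = 1/p = 1/1.89×10^-3″ = 529.1 pc
Star 2: M = m − 5 log₁₀ d + 5 = 15.49 − 5·2.7235 + 5 = 6.872
ΔM = M_1 − M_2 = -1.008 − (6.872) = -7.881; smaller M is more luminous → Star 1.
L ratio = 10^(0.4 |ΔM|) = 10^3.152 = 1420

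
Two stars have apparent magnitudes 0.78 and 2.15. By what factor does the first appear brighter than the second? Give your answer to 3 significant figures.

3.53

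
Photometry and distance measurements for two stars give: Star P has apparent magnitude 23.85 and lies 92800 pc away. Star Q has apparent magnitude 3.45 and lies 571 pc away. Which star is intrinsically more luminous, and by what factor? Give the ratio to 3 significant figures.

Star Q is more luminous, by a factor of 5470.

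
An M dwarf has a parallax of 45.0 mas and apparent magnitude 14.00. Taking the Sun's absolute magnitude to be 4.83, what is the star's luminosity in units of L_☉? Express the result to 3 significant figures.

L/L_☉ ≈ 1.06×10^-3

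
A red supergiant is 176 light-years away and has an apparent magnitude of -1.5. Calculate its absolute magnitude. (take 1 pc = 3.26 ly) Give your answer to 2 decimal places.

M ≈ -5.16

d = 176 ly / 3.26 = 53.99 pc
5 log₁₀(d/10 pc) = 5 log₁₀(53.99) − 5 = 3.661
M = m − 5 log₁₀(d/10) = -1.5 − 3.661 = -5.161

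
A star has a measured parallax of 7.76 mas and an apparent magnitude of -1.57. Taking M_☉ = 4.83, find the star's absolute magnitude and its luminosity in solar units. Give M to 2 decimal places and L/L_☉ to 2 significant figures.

M ≈ -7.12; L/L_☉ ≈ 60000

d = 1/p = 1000/7.76 mas = 128.9 pc
M = m − 5 log₁₀ d + 5 = -1.57 − 5·2.1101 + 5 = -7.121
M − M_☉ = -7.121 − 4.83 = -11.951
L/L_☉ = 10^(−0.4 × -11.951) = 60290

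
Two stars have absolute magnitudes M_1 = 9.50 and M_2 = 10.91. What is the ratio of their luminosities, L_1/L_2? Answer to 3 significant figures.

L_1/L_2 ≈ 3.66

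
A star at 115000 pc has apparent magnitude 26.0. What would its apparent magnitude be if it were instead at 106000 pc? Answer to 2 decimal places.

Flux ∝ 1/d², so Δm = 5 log₁₀(d₂/d₁) = 5 log₁₀(106000/115000) = -0.177
m₂ = m₁ + Δm = 26.0 + (-0.177) = 25.823

m ≈ 25.82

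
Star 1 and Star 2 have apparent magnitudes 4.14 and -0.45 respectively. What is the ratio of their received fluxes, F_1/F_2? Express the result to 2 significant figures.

Δm = 4.14 − (-0.45) = 4.59
Flux ratio = 10^(−0.4 Δm) = 10^(−0.4 × 4.59) = 10^-1.836 = 0.01459

F_1/F_2 ≈ 0.015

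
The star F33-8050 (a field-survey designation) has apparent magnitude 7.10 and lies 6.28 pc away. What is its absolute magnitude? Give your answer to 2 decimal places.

5 log₁₀(d/10 pc) = 5 log₁₀(6.280) − 5 = -1.010
M = m − 5 log₁₀(d/10) = 7.10 + 1.010 = 8.110

M ≈ 8.11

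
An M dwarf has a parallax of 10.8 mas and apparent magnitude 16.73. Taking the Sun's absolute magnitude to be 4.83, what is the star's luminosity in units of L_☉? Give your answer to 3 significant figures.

d = 1/p = 1000/10.8 mas = 92.59 pc
M = m − 5 log₁₀ d + 5 = 16.73 − 5·1.9666 + 5 = 11.897
M − M_☉ = 11.897 − 4.83 = 7.067
L/L_☉ = 10^(−0.4 × 7.067) = 1.490×10^-3

L/L_☉ ≈ 1.49×10^-3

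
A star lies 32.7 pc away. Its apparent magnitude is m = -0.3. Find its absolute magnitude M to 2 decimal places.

M ≈ -2.87

5 log₁₀(d/10 pc) = 5 log₁₀(32.70) − 5 = 2.573
M = m − 5 log₁₀(d/10) = -0.3 − 2.573 = -2.873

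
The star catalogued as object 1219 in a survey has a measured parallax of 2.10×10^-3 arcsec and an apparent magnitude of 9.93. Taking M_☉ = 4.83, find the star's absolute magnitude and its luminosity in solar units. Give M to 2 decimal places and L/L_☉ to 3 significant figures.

d = 1/p = 1/2.10×10^-3″ = 476.2 pc
M = m − 5 log₁₀ d + 5 = 9.93 − 5·2.6778 + 5 = 1.541
M − M_☉ = 1.541 − 4.83 = -3.289
L/L_☉ = 10^(−0.4 × -3.289) = 20.68

M ≈ 1.54; L/L_☉ ≈ 20.7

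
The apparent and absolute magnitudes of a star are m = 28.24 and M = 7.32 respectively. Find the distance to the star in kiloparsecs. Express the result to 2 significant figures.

μ = m − M = 20.920
m − M = 5 log₁₀ d − 5
log₁₀ d = (m − M)/5 + 1 = 5.1840
d = 10^5.1840 = 152800 pc
= 152.8 kpc

d ≈ 150 kpc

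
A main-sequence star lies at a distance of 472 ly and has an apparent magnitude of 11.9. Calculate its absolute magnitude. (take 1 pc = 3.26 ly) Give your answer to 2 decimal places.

d = 472 ly / 3.26 = 144.8 pc
5 log₁₀(d/10 pc) = 5 log₁₀(144.8) − 5 = 5.804
M = m − 5 log₁₀(d/10) = 11.9 − 5.804 = 6.096

M ≈ 6.10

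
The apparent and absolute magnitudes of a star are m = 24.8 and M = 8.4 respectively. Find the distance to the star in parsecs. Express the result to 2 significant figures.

d ≈ 19000 pc

μ = m − M = 16.400
m − M = 5 log₁₀ d − 5
log₁₀ d = (m − M)/5 + 1 = 4.2800
d = 10^4.2800 = 19050 pc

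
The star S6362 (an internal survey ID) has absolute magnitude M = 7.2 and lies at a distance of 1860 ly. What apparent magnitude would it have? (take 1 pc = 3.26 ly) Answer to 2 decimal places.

d = 1860 ly / 3.26 = 570.6 pc
m = M + 5 log₁₀ d − 5 = 7.2 + 5·2.7563 − 5 = 15.981

m ≈ 15.98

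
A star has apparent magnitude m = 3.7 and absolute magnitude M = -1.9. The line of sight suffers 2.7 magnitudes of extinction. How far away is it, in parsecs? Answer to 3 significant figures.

m − M = 5 log₁₀(d/10 pc) + A  ⇒  3.7 − (-1.9) − 2.7 = 5 log₁₀(d/10)
2.900 = 5 log₁₀(d/10)
log₁₀ d = (m − M − A)/5 + 1 = 1.5800
d = 10^1.5800 = 38.02 pc

d ≈ 38.0 pc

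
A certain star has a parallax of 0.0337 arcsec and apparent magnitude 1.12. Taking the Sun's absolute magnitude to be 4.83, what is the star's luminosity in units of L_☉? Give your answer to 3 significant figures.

L/L_☉ ≈ 268

d = 1/p = 1/0.0337″ = 29.67 pc
M = m − 5 log₁₀ d + 5 = 1.12 − 5·1.4724 + 5 = -1.242
M − M_☉ = -1.242 − 4.83 = -6.072
L/L_☉ = 10^(−0.4 × -6.072) = 268.4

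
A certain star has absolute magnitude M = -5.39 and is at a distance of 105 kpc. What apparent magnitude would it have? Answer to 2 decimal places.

m ≈ 14.72

d = 105 kpc = 105000 pc
m = M + 5 log₁₀ d − 5 = -5.39 + 5·5.0212 − 5 = 14.716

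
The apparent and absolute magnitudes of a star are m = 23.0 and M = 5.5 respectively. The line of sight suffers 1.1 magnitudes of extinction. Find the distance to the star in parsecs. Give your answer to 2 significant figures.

d ≈ 19000 pc

m − M = 5 log₁₀(d/10 pc) + A  ⇒  23.0 − (5.5) − 1.1 = 5 log₁₀(d/10)
16.400 = 5 log₁₀(d/10)
log₁₀ d = (m − M − A)/5 + 1 = 4.2800
d = 10^4.2800 = 19050 pc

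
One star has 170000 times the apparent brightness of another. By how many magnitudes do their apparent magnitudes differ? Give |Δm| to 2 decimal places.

|Δm| ≈ 13.08

Pogson: Δm = −2.5 log₁₀(ratio) = −2.5 log₁₀(170000) = −2.5 × 5.2304 = -13.076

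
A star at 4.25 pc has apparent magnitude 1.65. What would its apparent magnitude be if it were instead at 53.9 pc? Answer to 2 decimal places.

Flux ∝ 1/d², so Δm = 5 log₁₀(d₂/d₁) = 5 log₁₀(53.9/4.25) = 5.516
m₂ = m₁ + Δm = 1.65 + (5.516) = 7.166

m ≈ 7.17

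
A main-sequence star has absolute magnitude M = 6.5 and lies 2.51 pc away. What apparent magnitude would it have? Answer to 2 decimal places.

m = M + 5 log₁₀ d − 5 = 6.5 + 5·0.3997 − 5 = 3.498

m ≈ 3.50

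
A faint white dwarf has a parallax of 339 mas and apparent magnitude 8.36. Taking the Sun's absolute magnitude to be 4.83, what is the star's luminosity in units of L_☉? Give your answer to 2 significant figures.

L/L_☉ ≈ 3.4×10^-3

d = 1/p = 1000/339 mas = 2.950 pc
M = m − 5 log₁₀ d + 5 = 8.36 − 5·0.4698 + 5 = 11.011
M − M_☉ = 11.011 − 4.83 = 6.181
L/L_☉ = 10^(−0.4 × 6.181) = 3.370×10^-3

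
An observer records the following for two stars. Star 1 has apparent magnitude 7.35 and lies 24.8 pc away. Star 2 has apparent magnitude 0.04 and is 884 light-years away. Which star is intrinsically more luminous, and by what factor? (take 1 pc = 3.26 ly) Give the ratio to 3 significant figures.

Star 2 is more luminous, by a factor of 100000.

Star 1: M = m − 5 log₁₀ d + 5 = 7.35 − 5·1.3945 + 5 = 5.378
Star 2: d = 884 ly / 3.26 = 271.2 pc
Star 2: M = m − 5 log₁₀ d + 5 = 0.04 − 5·2.4332 + 5 = -7.126
ΔM = M_1 − M_2 = 5.378 − (-7.126) = 12.504; smaller M is more luminous → Star 2.
L ratio = 10^(0.4 |ΔM|) = 10^5.002 = 100400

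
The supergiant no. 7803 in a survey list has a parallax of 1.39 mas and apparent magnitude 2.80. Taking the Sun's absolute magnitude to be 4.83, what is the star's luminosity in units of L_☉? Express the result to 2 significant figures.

L/L_☉ ≈ 34000

d = 1/p = 1000/1.39 mas = 719.4 pc
M = m − 5 log₁₀ d + 5 = 2.80 − 5·2.8570 + 5 = -6.485
M − M_☉ = -6.485 − 4.83 = -11.315
L/L_☉ = 10^(−0.4 × -11.315) = 33570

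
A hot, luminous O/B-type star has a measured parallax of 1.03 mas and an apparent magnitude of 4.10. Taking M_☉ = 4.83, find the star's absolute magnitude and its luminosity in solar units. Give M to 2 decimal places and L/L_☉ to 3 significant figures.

M ≈ -5.84; L/L_☉ ≈ 18500

d = 1/p = 1000/1.03 mas = 970.9 pc
M = m − 5 log₁₀ d + 5 = 4.10 − 5·2.9872 + 5 = -5.836
M − M_☉ = -5.836 − 4.83 = -10.666
L/L_☉ = 10^(−0.4 × -10.666) = 18460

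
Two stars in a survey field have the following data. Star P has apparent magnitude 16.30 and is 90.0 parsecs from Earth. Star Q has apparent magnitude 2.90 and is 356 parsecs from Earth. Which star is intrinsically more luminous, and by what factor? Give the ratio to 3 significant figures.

Star Q is more luminous, by a factor of 3.58×10^6.

Star P: M = m − 5 log₁₀ d + 5 = 16.30 − 5·1.9542 + 5 = 11.529
Star Q: M = m − 5 log₁₀ d + 5 = 2.90 − 5·2.5514 + 5 = -4.857
ΔM = M_P − M_Q = 11.529 − (-4.857) = 16.386; smaller M is more luminous → Star Q.
L ratio = 10^(0.4 |ΔM|) = 10^6.554 = 3.584×10^6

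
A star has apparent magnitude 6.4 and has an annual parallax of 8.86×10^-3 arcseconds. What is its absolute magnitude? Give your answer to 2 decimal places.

M ≈ 1.14

d = 1/p = 1/8.86×10^-3″ = 112.9 pc
5 log₁₀(d/10 pc) = 5 log₁₀(112.9) − 5 = 5.263
M = m − 5 log₁₀(d/10) = 6.4 − 5.263 = 1.137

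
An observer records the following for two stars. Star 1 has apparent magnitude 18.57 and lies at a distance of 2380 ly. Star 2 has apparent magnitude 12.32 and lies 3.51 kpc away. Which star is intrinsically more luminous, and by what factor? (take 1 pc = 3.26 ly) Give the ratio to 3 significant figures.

Star 2 is more luminous, by a factor of 7310.

Star 1: d = 2380 ly / 3.26 = 730.1 pc
Star 1: M = m − 5 log₁₀ d + 5 = 18.57 − 5·2.8634 + 5 = 9.253
Star 2: d = 3.51 kpc = 3510 pc
Star 2: M = m − 5 log₁₀ d + 5 = 12.32 − 5·3.5453 + 5 = -0.407
ΔM = M_1 − M_2 = 9.253 − (-0.407) = 9.660; smaller M is more luminous → Star 2.
L ratio = 10^(0.4 |ΔM|) = 10^3.864 = 7310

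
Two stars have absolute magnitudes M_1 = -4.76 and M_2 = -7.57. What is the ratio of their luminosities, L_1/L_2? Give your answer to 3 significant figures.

L_1/L_2 ≈ 0.0752

ΔM = M_1 − M_2 = 2.81
L_1/L_2 = 10^(−0.4 ΔM) = 10^-1.124 = 0.07516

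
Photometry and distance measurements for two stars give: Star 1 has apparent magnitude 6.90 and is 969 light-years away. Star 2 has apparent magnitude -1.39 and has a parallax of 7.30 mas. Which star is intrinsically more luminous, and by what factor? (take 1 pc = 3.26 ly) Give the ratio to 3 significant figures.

Star 1: d = 969 ly / 3.26 = 297.2 pc
Star 1: M = m − 5 log₁₀ d + 5 = 6.90 − 5·2.4731 + 5 = -0.466
Star 2: p = 7.30 mas = 7.30×10^-3″ → d = 1/p = 137.0 pc
Star 2: M = m − 5 log₁₀ d + 5 = -1.39 − 5·2.1367 + 5 = -7.073
ΔM = M_1 − M_2 = -0.466 − (-7.073) = 6.608; smaller M is more luminous → Star 2.
L ratio = 10^(0.4 |ΔM|) = 10^2.643 = 439.7

Star 2 is more luminous, by a factor of 440.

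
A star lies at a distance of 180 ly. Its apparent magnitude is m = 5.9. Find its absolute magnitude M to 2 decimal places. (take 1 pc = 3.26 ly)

M ≈ 2.19

d = 180 ly / 3.26 = 55.21 pc
5 log₁₀(d/10 pc) = 5 log₁₀(55.21) − 5 = 3.710
M = m − 5 log₁₀(d/10) = 5.9 − 3.710 = 2.190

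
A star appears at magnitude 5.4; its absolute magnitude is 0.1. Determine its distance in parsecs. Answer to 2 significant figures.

d ≈ 110 pc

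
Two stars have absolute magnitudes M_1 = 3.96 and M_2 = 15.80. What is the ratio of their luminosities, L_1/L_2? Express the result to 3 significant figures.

L_1/L_2 ≈ 54500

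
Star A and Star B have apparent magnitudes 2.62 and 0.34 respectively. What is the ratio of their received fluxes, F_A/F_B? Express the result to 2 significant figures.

F_A/F_B ≈ 0.12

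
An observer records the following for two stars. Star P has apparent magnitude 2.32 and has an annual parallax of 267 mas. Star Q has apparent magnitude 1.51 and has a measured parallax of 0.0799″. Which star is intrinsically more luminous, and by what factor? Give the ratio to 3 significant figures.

Star Q is more luminous, by a factor of 23.5.

Star P: p = 267 mas = 0.267″ → d = 1/p = 3.745 pc
Star P: M = m − 5 log₁₀ d + 5 = 2.32 − 5·0.5735 + 5 = 4.453
Star Q: d = 1/p = 1/0.0799″ = 12.52 pc
Star Q: M = m − 5 log₁₀ d + 5 = 1.51 − 5·1.0975 + 5 = 1.023
ΔM = M_P − M_Q = 4.453 − (1.023) = 3.430; smaller M is more luminous → Star Q.
L ratio = 10^(0.4 |ΔM|) = 10^1.372 = 23.55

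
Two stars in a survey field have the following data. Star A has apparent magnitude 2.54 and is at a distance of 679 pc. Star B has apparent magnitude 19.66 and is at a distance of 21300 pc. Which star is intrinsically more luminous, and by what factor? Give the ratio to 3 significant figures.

Star A: M = m − 5 log₁₀ d + 5 = 2.54 − 5·2.8319 + 5 = -6.619
Star B: M = m − 5 log₁₀ d + 5 = 19.66 − 5·4.3284 + 5 = 3.018
ΔM = M_A − M_B = -6.619 − (3.018) = -9.637; smaller M is more luminous → Star A.
L ratio = 10^(0.4 |ΔM|) = 10^3.855 = 7161

Star A is more luminous, by a factor of 7160.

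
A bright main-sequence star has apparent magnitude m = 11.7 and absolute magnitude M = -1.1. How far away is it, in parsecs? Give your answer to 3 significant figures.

Distance modulus: m − M = 11.7 − (-1.1) = 12.800
m − M = 5 log₁₀ d − 5
log₁₀ d = (m − M)/5 + 1 = 3.5600
d = 10^3.5600 = 3631 pc

d ≈ 3630 pc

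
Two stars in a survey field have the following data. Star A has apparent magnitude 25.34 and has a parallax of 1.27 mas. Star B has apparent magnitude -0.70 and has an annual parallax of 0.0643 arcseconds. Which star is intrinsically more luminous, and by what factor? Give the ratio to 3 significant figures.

Star B is more luminous, by a factor of 1.02×10^7.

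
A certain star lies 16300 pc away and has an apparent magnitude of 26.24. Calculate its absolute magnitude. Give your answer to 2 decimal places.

M ≈ 10.18

5 log₁₀(d/10 pc) = 5 log₁₀(16300) − 5 = 16.061
M = m − 5 log₁₀(d/10) = 26.24 − 16.061 = 10.179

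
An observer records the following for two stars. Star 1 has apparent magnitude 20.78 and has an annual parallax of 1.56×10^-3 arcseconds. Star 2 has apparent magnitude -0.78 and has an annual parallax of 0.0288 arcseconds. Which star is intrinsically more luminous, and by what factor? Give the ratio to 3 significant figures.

Star 2 is more luminous, by a factor of 1.23×10^6.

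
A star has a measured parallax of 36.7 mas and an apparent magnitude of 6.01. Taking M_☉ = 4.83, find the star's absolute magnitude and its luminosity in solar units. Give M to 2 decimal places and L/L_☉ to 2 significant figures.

d = 1/p = 1000/36.7 mas = 27.25 pc
M = m − 5 log₁₀ d + 5 = 6.01 − 5·1.4353 + 5 = 3.833
M − M_☉ = 3.833 − 4.83 = -0.997
L/L_☉ = 10^(−0.4 × -0.997) = 2.504

M ≈ 3.83; L/L_☉ ≈ 2.5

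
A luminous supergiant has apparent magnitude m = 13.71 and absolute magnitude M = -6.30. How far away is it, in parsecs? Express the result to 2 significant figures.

d ≈ 100000 pc

μ = m − M = 20.010
m − M = 5 log₁₀ d − 5
log₁₀ d = (m − M)/5 + 1 = 5.0020
d = 10^5.0020 = 100500 pc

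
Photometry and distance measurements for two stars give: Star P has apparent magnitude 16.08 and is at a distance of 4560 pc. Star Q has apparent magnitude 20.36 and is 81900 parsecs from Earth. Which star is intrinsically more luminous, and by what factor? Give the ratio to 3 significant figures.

Star Q is more luminous, by a factor of 6.26.

Star P: M = m − 5 log₁₀ d + 5 = 16.08 − 5·3.6590 + 5 = 2.785
Star Q: M = m − 5 log₁₀ d + 5 = 20.36 − 5·4.9133 + 5 = 0.794
ΔM = M_P − M_Q = 2.785 − (0.794) = 1.992; smaller M is more luminous → Star Q.
L ratio = 10^(0.4 |ΔM|) = 10^0.797 = 6.261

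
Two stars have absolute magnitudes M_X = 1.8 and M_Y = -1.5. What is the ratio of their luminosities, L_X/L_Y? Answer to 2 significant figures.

L_X/L_Y ≈ 0.048

ΔM = M_X − M_Y = 3.3
L_X/L_Y = 10^(−0.4 ΔM) = 10^-1.320 = 0.04786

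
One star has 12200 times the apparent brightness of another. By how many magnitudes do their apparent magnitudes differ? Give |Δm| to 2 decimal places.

|Δm| ≈ 10.22

Pogson: Δm = −2.5 log₁₀(ratio) = −2.5 log₁₀(12200) = −2.5 × 4.0864 = -10.216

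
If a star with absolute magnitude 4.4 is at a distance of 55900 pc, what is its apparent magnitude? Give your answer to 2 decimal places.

m ≈ 23.14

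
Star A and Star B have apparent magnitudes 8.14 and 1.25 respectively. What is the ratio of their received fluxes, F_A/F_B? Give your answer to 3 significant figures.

Δm = 8.14 − (1.25) = 6.89
Flux ratio = 10^(−0.4 Δm) = 10^(−0.4 × 6.89) = 10^-2.756 = 1.754×10^-3

F_A/F_B ≈ 1.75×10^-3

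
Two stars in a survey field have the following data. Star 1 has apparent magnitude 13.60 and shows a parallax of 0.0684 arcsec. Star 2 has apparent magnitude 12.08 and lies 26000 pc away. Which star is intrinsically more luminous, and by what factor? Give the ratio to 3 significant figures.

Star 2 is more luminous, by a factor of 1.28×10^7.

Star 1: d = 1/p = 1/0.0684″ = 14.62 pc
Star 1: M = m − 5 log₁₀ d + 5 = 13.60 − 5·1.1649 + 5 = 12.775
Star 2: M = m − 5 log₁₀ d + 5 = 12.08 − 5·4.4150 + 5 = -4.995
ΔM = M_1 − M_2 = 12.775 − (-4.995) = 17.770; smaller M is more luminous → Star 2.
L ratio = 10^(0.4 |ΔM|) = 10^7.108 = 1.283×10^7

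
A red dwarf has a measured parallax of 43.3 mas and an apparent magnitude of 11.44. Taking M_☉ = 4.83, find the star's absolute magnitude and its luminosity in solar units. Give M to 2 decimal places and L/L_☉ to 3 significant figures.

d = 1/p = 1000/43.3 mas = 23.09 pc
M = m − 5 log₁₀ d + 5 = 11.44 − 5·1.3635 + 5 = 9.622
M − M_☉ = 9.622 − 4.83 = 4.792
L/L_☉ = 10^(−0.4 × 4.792) = 0.01211

M ≈ 9.62; L/L_☉ ≈ 0.0121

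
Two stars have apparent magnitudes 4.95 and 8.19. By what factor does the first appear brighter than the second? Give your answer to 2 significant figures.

Δm = 4.95 − (8.19) = -3.24
Flux ratio = 10^(−0.4 Δm) = 10^(−0.4 × -3.24) = 10^1.296 = 19.77

20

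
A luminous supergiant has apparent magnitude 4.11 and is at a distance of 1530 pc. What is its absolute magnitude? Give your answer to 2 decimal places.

M ≈ -6.81

5 log₁₀(d/10 pc) = 5 log₁₀(1530) − 5 = 10.923
M = m − 5 log₁₀(d/10) = 4.11 − 10.923 = -6.813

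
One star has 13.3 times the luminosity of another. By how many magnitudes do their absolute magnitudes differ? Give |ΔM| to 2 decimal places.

|ΔM| ≈ 2.81

Pogson: ΔM = −2.5 log₁₀(ratio) = −2.5 log₁₀(13.3) = −2.5 × 1.1239 = -2.810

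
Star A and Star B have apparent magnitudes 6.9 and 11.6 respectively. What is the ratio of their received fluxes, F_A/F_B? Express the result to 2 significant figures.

Δm = 6.9 − (11.6) = -4.7
Flux ratio = 10^(−0.4 Δm) = 10^(−0.4 × -4.7) = 10^1.880 = 75.86

F_A/F_B ≈ 76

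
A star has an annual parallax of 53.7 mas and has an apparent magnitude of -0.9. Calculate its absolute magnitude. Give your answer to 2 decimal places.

p = 53.7 mas = 0.0537″ → d = 1/p = 18.62 pc
5 log₁₀(d/10 pc) = 5 log₁₀(18.62) − 5 = 1.350
M = m − 5 log₁₀(d/10) = -0.9 − 1.350 = -2.250

M ≈ -2.25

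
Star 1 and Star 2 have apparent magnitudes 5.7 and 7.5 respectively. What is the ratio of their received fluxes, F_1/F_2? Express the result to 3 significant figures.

F_1/F_2 ≈ 5.25

Δm = 5.7 − (7.5) = -1.8
Flux ratio = 10^(−0.4 Δm) = 10^(−0.4 × -1.8) = 10^0.720 = 5.248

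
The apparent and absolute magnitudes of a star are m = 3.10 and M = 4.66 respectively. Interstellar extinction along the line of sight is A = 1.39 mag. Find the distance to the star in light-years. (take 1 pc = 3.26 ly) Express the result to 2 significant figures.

d ≈ 8.4 ly

m − M = 5 log₁₀(d/10 pc) + A  ⇒  3.10 − (4.66) − 1.39 = 5 log₁₀(d/10)
-2.950 = 5 log₁₀(d/10)
log₁₀ d = (m − M − A)/5 + 1 = 0.4100
d = 10^0.4100 = 2.570 pc
= 8.379 ly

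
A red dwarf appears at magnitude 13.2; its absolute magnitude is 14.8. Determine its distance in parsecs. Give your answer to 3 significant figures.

d ≈ 4.79 pc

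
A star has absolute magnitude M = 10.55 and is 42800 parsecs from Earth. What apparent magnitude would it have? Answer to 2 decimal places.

m = M + 5 log₁₀ d − 5 = 10.55 + 5·4.6314 − 5 = 28.707

m ≈ 28.71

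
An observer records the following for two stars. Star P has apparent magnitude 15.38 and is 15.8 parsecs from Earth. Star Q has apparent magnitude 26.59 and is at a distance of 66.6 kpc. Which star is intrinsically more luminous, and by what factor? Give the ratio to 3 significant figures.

Star Q is more luminous, by a factor of 583.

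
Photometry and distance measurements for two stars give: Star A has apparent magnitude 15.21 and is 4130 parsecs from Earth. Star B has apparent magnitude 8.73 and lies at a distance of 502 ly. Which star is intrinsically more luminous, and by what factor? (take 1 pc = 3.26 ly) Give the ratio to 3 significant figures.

Star A: M = m − 5 log₁₀ d + 5 = 15.21 − 5·3.6160 + 5 = 2.130
Star B: d = 502 ly / 3.26 = 154.0 pc
Star B: M = m − 5 log₁₀ d + 5 = 8.73 − 5·2.1875 + 5 = 2.793
ΔM = M_A − M_B = 2.130 − (2.793) = -0.662; smaller M is more luminous → Star A.
L ratio = 10^(0.4 |ΔM|) = 10^0.265 = 1.840

Star A is more luminous, by a factor of 1.84.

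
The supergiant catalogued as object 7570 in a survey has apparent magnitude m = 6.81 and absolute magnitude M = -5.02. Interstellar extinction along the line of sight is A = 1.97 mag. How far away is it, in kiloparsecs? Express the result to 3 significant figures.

m − M = 5 log₁₀(d/10 pc) + A  ⇒  6.81 − (-5.02) − 1.97 = 5 log₁₀(d/10)
9.860 = 5 log₁₀(d/10)
log₁₀ d = (m − M − A)/5 + 1 = 2.9720
d = 10^2.9720 = 937.6 pc
= 0.9376 kpc

d ≈ 0.938 kpc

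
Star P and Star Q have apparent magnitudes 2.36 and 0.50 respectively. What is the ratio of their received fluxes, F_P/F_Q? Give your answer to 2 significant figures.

Δm = 2.36 − (0.50) = 1.86
Flux ratio = 10^(−0.4 Δm) = 10^(−0.4 × 1.86) = 10^-0.744 = 0.1803

F_P/F_Q ≈ 0.18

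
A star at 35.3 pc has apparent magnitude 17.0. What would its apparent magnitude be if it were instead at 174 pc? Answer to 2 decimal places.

m ≈ 20.46

Flux ∝ 1/d², so Δm = 5 log₁₀(d₂/d₁) = 5 log₁₀(174/35.3) = 3.464
m₂ = m₁ + Δm = 17.0 + (3.464) = 20.464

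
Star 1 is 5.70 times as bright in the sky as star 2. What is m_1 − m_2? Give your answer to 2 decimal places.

m_1 − m_2 ≈ -1.89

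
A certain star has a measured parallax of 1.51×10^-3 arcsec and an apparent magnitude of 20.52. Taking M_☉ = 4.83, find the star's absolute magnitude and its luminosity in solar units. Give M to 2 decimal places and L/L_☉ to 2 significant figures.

d = 1/p = 1/1.51×10^-3″ = 662.3 pc
M = m − 5 log₁₀ d + 5 = 20.52 − 5·2.8210 + 5 = 11.415
M − M_☉ = 11.415 − 4.83 = 6.585
L/L_☉ = 10^(−0.4 × 6.585) = 2.323×10^-3

M ≈ 11.41; L/L_☉ ≈ 2.3×10^-3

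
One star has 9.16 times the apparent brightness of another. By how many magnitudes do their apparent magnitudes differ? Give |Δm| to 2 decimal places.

|Δm| ≈ 2.40

Pogson: Δm = −2.5 log₁₀(ratio) = −2.5 log₁₀(9.16) = −2.5 × 0.9619 = -2.405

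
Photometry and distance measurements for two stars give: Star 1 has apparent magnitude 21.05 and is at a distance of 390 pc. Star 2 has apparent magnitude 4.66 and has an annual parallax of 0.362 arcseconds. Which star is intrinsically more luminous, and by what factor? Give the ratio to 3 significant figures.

Star 2 is more luminous, by a factor of 180.

Star 1: M = m − 5 log₁₀ d + 5 = 21.05 − 5·2.5911 + 5 = 13.095
Star 2: d = 1/p = 1/0.362″ = 2.762 pc
Star 2: M = m − 5 log₁₀ d + 5 = 4.66 − 5·0.4413 + 5 = 7.454
ΔM = M_1 − M_2 = 13.095 − (7.454) = 5.641; smaller M is more luminous → Star 2.
L ratio = 10^(0.4 |ΔM|) = 10^2.256 = 180.5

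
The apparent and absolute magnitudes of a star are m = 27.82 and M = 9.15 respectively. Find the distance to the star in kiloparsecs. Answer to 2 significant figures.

d ≈ 54 kpc

Distance modulus: m − M = 27.82 − (9.15) = 18.670
m − M = 5 log₁₀ d − 5
log₁₀ d = (m − M)/5 + 1 = 4.7340
d = 10^4.7340 = 54200 pc
= 54.20 kpc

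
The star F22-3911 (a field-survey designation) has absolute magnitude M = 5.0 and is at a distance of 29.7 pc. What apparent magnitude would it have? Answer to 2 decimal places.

m ≈ 7.36

m = M + 5 log₁₀ d − 5 = 5.0 + 5·1.4728 − 5 = 7.364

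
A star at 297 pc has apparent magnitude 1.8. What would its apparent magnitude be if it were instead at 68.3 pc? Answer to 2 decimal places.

m ≈ -1.39

Flux ∝ 1/d², so Δm = 5 log₁₀(d₂/d₁) = 5 log₁₀(68.3/297) = -3.192
m₂ = m₁ + Δm = 1.8 + (-3.192) = -1.392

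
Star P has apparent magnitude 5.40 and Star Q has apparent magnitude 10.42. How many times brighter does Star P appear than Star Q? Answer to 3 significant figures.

Δm = 5.40 − (10.42) = -5.02
Flux ratio = 10^(−0.4 Δm) = 10^(−0.4 × -5.02) = 10^2.008 = 101.9

102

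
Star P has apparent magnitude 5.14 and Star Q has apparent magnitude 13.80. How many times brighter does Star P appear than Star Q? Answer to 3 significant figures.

Magnitude difference = -8.66
Flux ratio = 10^(−0.4 Δm) = 10^(−0.4 × -8.66) = 10^3.464 = 2911

2910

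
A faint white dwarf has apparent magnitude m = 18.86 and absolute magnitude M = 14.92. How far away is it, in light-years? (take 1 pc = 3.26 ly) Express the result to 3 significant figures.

d ≈ 200 ly

Distance modulus: m − M = 18.86 − (14.92) = 3.940
m − M = 5 log₁₀ d − 5
log₁₀ d = (m − M)/5 + 1 = 1.7880
d = 10^1.7880 = 61.38 pc
= 200.1 ly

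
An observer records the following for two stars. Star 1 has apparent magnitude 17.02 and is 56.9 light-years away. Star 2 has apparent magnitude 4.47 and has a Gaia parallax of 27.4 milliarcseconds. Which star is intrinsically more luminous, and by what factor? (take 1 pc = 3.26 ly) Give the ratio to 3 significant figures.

Star 2 is more luminous, by a factor of 458000.

Star 1: d = 56.9 ly / 3.26 = 17.45 pc
Star 1: M = m − 5 log₁₀ d + 5 = 17.02 − 5·1.2419 + 5 = 15.811
Star 2: p = 27.4 mas = 0.0274″ → d = 1/p = 36.50 pc
Star 2: M = m − 5 log₁₀ d + 5 = 4.47 − 5·1.5622 + 5 = 1.659
ΔM = M_1 − M_2 = 15.811 − (1.659) = 14.152; smaller M is more luminous → Star 2.
L ratio = 10^(0.4 |ΔM|) = 10^5.661 = 457800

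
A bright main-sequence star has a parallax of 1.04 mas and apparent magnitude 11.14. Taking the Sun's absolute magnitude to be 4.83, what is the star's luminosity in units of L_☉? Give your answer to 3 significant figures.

L/L_☉ ≈ 27.7

d = 1/p = 1000/1.04 mas = 961.5 pc
M = m − 5 log₁₀ d + 5 = 11.14 − 5·2.9830 + 5 = 1.225
M − M_☉ = 1.225 − 4.83 = -3.605
L/L_☉ = 10^(−0.4 × -3.605) = 27.67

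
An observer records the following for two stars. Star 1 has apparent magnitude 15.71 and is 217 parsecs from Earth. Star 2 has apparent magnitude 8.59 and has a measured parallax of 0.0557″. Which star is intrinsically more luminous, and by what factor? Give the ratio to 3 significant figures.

Star 1: M = m − 5 log₁₀ d + 5 = 15.71 − 5·2.3365 + 5 = 9.028
Star 2: d = 1/p = 1/0.0557″ = 17.95 pc
Star 2: M = m − 5 log₁₀ d + 5 = 8.59 − 5·1.2541 + 5 = 7.319
ΔM = M_1 − M_2 = 9.028 − (7.319) = 1.708; smaller M is more luminous → Star 2.
L ratio = 10^(0.4 |ΔM|) = 10^0.683 = 4.824

Star 2 is more luminous, by a factor of 4.82.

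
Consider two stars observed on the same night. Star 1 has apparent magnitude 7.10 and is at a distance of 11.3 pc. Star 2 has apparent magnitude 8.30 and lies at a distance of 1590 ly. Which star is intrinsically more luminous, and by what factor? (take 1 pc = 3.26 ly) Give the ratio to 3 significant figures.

Star 1: M = m − 5 log₁₀ d + 5 = 7.10 − 5·1.0531 + 5 = 6.835
Star 2: d = 1590 ly / 3.26 = 487.7 pc
Star 2: M = m − 5 log₁₀ d + 5 = 8.30 − 5·2.6882 + 5 = -0.141
ΔM = M_1 − M_2 = 6.835 − (-0.141) = 6.976; smaller M is more luminous → Star 2.
L ratio = 10^(0.4 |ΔM|) = 10^2.790 = 616.9

Star 2 is more luminous, by a factor of 617.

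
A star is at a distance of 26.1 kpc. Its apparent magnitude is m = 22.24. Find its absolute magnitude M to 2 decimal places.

d = 26.1 kpc = 26100 pc
5 log₁₀(d/10 pc) = 5 log₁₀(26100) − 5 = 17.083
M = m − 5 log₁₀(d/10) = 22.24 − 17.083 = 5.157

M ≈ 5.16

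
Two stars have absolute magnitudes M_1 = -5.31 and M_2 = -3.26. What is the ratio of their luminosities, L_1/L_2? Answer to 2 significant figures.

ΔM = M_1 − M_2 = -2.05
L_1/L_2 = 10^(−0.4 ΔM) = 10^0.820 = 6.607

L_1/L_2 ≈ 6.6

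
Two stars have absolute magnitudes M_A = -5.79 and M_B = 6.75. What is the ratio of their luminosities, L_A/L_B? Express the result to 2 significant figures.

L_A/L_B ≈ 100000

ΔM = M_A − M_B = -12.54
L_A/L_B = 10^(−0.4 ΔM) = 10^5.016 = 103800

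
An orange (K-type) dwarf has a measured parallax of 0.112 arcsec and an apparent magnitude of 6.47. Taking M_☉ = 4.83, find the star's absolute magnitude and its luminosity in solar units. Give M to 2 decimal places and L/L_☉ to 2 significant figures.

M ≈ 6.72; L/L_☉ ≈ 0.18

d = 1/p = 1/0.112″ = 8.929 pc
M = m − 5 log₁₀ d + 5 = 6.47 − 5·0.9508 + 5 = 6.716
M − M_☉ = 6.716 − 4.83 = 1.886
L/L_☉ = 10^(−0.4 × 1.886) = 0.1760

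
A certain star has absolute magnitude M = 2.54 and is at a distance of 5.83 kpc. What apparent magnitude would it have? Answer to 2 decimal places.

m ≈ 16.37

d = 5.83 kpc = 5830 pc
m = M + 5 log₁₀ d − 5 = 2.54 + 5·3.7657 − 5 = 16.368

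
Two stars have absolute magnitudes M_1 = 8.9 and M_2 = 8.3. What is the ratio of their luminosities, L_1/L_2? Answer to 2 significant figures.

ΔM = M_1 − M_2 = 0.6
L_1/L_2 = 10^(−0.4 ΔM) = 10^-0.240 = 0.5754

L_1/L_2 ≈ 0.58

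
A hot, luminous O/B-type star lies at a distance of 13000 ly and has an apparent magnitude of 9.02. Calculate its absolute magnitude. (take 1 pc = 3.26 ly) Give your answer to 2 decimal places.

d = 13000 ly / 3.26 = 3988 pc
5 log₁₀(d/10 pc) = 5 log₁₀(3988) − 5 = 13.004
M = m − 5 log₁₀(d/10) = 9.02 − 13.004 = -3.984

M ≈ -3.98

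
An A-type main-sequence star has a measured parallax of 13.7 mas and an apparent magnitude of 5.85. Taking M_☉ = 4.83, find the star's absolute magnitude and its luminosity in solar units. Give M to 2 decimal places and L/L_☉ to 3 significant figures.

d = 1/p = 1000/13.7 mas = 72.99 pc
M = m − 5 log₁₀ d + 5 = 5.85 − 5·1.8633 + 5 = 1.534
M − M_☉ = 1.534 − 4.83 = -3.296
L/L_☉ = 10^(−0.4 × -3.296) = 20.82

M ≈ 1.53; L/L_☉ ≈ 20.8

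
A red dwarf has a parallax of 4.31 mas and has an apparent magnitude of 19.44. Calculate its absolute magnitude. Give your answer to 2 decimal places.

p = 4.31 mas = 4.31×10^-3″ → d = 1/p = 232.0 pc
5 log₁₀(d/10 pc) = 5 log₁₀(232.0) − 5 = 6.828
M = m − 5 log₁₀(d/10) = 19.44 − 6.828 = 12.612

M ≈ 12.61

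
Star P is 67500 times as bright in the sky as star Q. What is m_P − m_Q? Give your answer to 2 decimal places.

m_P − m_Q ≈ -12.07

Pogson: Δm = −2.5 log₁₀(ratio) = −2.5 log₁₀(67500) = −2.5 × 4.8293 = -12.073
Star P is brighter, so it has the smaller magnitude: the difference is negative.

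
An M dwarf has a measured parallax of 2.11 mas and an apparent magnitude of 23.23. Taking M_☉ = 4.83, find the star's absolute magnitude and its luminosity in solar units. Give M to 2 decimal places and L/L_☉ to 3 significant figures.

M ≈ 14.85; L/L_☉ ≈ 9.80×10^-5

d = 1/p = 1000/2.11 mas = 473.9 pc
M = m − 5 log₁₀ d + 5 = 23.23 − 5·2.6757 + 5 = 14.851
M − M_☉ = 14.851 − 4.83 = 10.021
L/L_☉ = 10^(−0.4 × 10.021) = 9.805×10^-5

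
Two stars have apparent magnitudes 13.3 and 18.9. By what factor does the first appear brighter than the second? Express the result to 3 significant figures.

Δm = 13.3 − (18.9) = -5.6
Flux ratio = 10^(−0.4 Δm) = 10^(−0.4 × -5.6) = 10^2.240 = 173.8

174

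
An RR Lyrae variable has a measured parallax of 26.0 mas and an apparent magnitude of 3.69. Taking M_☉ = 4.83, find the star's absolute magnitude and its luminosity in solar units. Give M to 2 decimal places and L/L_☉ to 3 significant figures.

M ≈ 0.76; L/L_☉ ≈ 42.3

d = 1/p = 1000/26.0 mas = 38.46 pc
M = m − 5 log₁₀ d + 5 = 3.69 − 5·1.5850 + 5 = 0.765
M − M_☉ = 0.765 − 4.83 = -4.065
L/L_☉ = 10^(−0.4 × -4.065) = 42.27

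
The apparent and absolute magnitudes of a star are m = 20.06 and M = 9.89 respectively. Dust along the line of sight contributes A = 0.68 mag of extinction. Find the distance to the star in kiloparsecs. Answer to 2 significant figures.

m − M = 5 log₁₀(d/10 pc) + A  ⇒  20.06 − (9.89) − 0.68 = 5 log₁₀(d/10)
9.490 = 5 log₁₀(d/10)
log₁₀ d = (m − M − A)/5 + 1 = 2.8980
d = 10^2.8980 = 790.7 pc
= 0.7907 kpc

d ≈ 0.79 kpc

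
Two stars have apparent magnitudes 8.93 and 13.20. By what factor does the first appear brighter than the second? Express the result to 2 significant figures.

51

Magnitude difference = -4.27
Flux ratio = 10^(−0.4 Δm) = 10^(−0.4 × -4.27) = 10^1.708 = 51.05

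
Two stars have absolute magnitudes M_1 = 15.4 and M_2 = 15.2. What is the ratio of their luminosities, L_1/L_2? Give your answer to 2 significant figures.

L_1/L_2 ≈ 0.83

ΔM = M_1 − M_2 = 0.2
L_1/L_2 = 10^(−0.4 ΔM) = 10^-0.080 = 0.8318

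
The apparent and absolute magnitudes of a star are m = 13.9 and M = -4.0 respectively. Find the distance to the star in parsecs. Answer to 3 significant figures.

Distance modulus: m − M = 13.9 − (-4.0) = 17.900
m − M = 5 log₁₀ d − 5
log₁₀ d = (m − M)/5 + 1 = 4.5800
d = 10^4.5800 = 38020 pc

d ≈ 38000 pc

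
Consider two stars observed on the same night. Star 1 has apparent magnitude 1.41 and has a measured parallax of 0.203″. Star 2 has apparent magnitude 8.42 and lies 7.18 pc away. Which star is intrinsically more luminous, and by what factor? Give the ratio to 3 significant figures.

Star 1 is more luminous, by a factor of 300.

Star 1: d = 1/p = 1/0.203″ = 4.926 pc
Star 1: M = m − 5 log₁₀ d + 5 = 1.41 − 5·0.6925 + 5 = 2.947
Star 2: M = m − 5 log₁₀ d + 5 = 8.42 − 5·0.8561 + 5 = 9.139
ΔM = M_1 − M_2 = 2.947 − (9.139) = -6.192; smaller M is more luminous → Star 1.
L ratio = 10^(0.4 |ΔM|) = 10^2.477 = 299.7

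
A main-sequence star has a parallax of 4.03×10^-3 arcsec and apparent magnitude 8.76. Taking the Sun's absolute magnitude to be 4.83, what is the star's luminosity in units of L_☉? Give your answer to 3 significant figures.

L/L_☉ ≈ 16.5

d = 1/p = 1/4.03×10^-3″ = 248.1 pc
M = m − 5 log₁₀ d + 5 = 8.76 − 5·2.3947 + 5 = 1.787
M − M_☉ = 1.787 − 4.83 = -3.043
L/L_☉ = 10^(−0.4 × -3.043) = 16.50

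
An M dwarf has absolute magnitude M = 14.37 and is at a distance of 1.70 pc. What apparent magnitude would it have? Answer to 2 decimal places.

m ≈ 10.52

m = M + 5 log₁₀ d − 5 = 14.37 + 5·0.2304 − 5 = 10.522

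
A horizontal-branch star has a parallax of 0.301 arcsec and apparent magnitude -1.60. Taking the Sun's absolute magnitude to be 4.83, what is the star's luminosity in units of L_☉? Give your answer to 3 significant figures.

d = 1/p = 1/0.301″ = 3.322 pc
M = m − 5 log₁₀ d + 5 = -1.60 − 5·0.5214 + 5 = 0.793
M − M_☉ = 0.793 − 4.83 = -4.037
L/L_☉ = 10^(−0.4 × -4.037) = 41.20

L/L_☉ ≈ 41.2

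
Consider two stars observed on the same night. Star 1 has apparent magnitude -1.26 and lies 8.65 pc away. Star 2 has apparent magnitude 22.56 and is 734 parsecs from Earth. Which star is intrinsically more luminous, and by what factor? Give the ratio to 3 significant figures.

Star 1: M = m − 5 log₁₀ d + 5 = -1.26 − 5·0.9370 + 5 = -0.945
Star 2: M = m − 5 log₁₀ d + 5 = 22.56 − 5·2.8657 + 5 = 13.232
ΔM = M_1 − M_2 = -0.945 − (13.232) = -14.177; smaller M is more luminous → Star 1.
L ratio = 10^(0.4 |ΔM|) = 10^5.671 = 468400

Star 1 is more luminous, by a factor of 468000.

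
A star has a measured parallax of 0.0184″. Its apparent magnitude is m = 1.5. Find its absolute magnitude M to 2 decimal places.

M ≈ -2.18

d = 1/p = 1/0.0184″ = 54.35 pc
5 log₁₀(d/10 pc) = 5 log₁₀(54.35) − 5 = 3.676
M = m − 5 log₁₀(d/10) = 1.5 − 3.676 = -2.176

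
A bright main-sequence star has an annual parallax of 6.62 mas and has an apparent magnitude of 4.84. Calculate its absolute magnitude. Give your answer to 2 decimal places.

M ≈ -1.06

p = 6.62 mas = 6.62×10^-3″ → d = 1/p = 151.1 pc
5 log₁₀(d/10 pc) = 5 log₁₀(151.1) − 5 = 5.896
M = m − 5 log₁₀(d/10) = 4.84 − 5.896 = -1.056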